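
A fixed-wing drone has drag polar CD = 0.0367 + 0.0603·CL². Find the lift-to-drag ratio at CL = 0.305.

CD = 0.0367 + 0.0603 × 0.305² = 0.04231
L/D = CL/CD = 0.305 / 0.04231 = 7.21

L/D = 7.21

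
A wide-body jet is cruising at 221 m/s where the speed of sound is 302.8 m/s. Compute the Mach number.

M = v/a = 221 / 302.8 = 0.73

M = 0.73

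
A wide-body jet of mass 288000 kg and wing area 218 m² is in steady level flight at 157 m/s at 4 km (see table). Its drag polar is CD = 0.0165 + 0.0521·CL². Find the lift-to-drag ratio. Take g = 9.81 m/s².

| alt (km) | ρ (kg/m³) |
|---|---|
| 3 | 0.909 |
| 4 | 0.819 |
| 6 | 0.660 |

L/D = 12.5

At 4 km, from the table: ρ = 0.819 kg/m³.
Level flight ⇒ L = W = m·g = 288000 × 9.81 = 2.8253×10^6 N.
q = ½ρv² = ½ × 0.819 × 157² = 10090 Pa.
CL = W/(q·S) = 2.8253×10^6 / (10090 × 218) = 1.284.
CD = 0.0165 + 0.0521 × 1.284² = 0.1024.
L/D = CL/CD = 1.284 / 0.1024 = 12.5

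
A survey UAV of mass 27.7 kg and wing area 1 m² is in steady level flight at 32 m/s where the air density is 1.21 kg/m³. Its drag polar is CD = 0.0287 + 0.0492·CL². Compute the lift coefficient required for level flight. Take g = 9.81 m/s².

CL = 0.439

Level flight ⇒ L = W = m·g = 27.7 × 9.81 = 271.74 N.
Dynamic pressure q = 0.5 × 1.21 × 32² = 619.5 Pa.
CL = 2W/(ρv²S) = 2×271.74/(1.21×32²×1) = 0.4386.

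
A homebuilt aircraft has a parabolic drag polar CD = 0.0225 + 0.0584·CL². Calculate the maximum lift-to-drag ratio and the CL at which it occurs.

For CD = CD0 + K·CL², (L/D)max occurs at CL* = √(CD0/K) and equals 1/(2√(K·CD0)).
(L/D)max = 1/(2√(0.0584 × 0.0225)) = 1/(2 × 0.03625) = 13.8
CL* = √(0.0225/0.0584) = 0.621

(L/D)max = 13.8, at CL = 0.621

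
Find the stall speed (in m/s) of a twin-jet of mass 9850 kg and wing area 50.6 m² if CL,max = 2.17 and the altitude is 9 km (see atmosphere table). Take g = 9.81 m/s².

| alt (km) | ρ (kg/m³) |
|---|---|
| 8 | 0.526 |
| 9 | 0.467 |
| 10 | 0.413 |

At 9 km, from the table: ρ = 0.467 kg/m³.
Weight W = mg = 9850 × 9.81 = 96630 N.
V_stall = √(2W/(ρ·S·CL,max)) = √(2 × 96630 / (0.467 × 50.6 × 2.17))
V_stall = √3769 = 61.4 m/s

V_stall = 61.4 m/s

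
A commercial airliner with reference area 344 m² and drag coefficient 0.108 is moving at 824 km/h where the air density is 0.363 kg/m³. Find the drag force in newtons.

Convert speed: v = 824 km/h ÷ 3.6 = 228.9 m/s.
Dynamic pressure q = ½ρv² = ½ × 0.363 × 228.9² = 9509 Pa.
D = q·S·CD = 9509 × 344 × 0.108 = 3.53×10^5 N ≈ 353 kN

D = 3.53×10^5 N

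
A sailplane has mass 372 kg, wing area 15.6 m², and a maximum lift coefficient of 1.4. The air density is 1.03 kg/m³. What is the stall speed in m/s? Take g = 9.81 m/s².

Stall occurs when L = W at CL,max. W = mg = 372 × 9.81 = 3649 N.
From L = ½ρV²S·CL,max = W: V_stall = √(2W/(ρSCL,max)) = √(2·3649/(1.03·15.6·1.4))
V_stall = √324.5 = 18 m/s

V_stall = 18 m/s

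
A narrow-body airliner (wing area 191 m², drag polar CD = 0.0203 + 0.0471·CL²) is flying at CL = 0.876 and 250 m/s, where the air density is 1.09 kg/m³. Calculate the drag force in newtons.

CD = 0.0203 + 0.0471 × 0.876² = 0.05644
D = ½ρv²S·CD = ½ × 1.09 × 250² × 191 × 0.05644 = 3.67×10^5 N

D = 3.67×10^5 N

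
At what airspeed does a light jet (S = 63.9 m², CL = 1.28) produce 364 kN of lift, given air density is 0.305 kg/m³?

L = ½ρv²S·CL ⇒ v = √(2L/(ρ·S·CL))
v = √(2 × 3.64×10^5 / (0.305 × 63.9 × 1.28)) = √29180 = 171 m/s

v = 171 m/s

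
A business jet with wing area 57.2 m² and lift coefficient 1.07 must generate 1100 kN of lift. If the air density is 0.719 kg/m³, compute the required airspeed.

v = 224 m/s

L = ½ρv²S·CL ⇒ v = √(2L/(ρ·S·CL))
v = √(2 × 1.1×10^6 / (0.719 × 57.2 × 1.07)) = √49990 = 224 m/s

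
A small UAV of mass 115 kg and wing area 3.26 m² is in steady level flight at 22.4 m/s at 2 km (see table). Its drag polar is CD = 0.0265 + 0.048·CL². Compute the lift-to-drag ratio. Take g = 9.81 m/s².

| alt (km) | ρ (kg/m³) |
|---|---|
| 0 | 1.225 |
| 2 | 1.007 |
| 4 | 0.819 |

At 2 km, from the table: ρ = 1.007 kg/m³.
Level flight ⇒ L = W = m·g = 115 × 9.81 = 1128.2 N.
Dynamic pressure q = 0.5 × 1.007 × 22.4² = 252.6 Pa.
CL = W/(q·S) = 1128.2 / (252.6 × 3.26) = 1.37.
CD = 0.0265 + 0.048 × 1.37² = 0.1166.
L/D = CL/CD = 1.37 / 0.1166 = 11.8

L/D = 11.8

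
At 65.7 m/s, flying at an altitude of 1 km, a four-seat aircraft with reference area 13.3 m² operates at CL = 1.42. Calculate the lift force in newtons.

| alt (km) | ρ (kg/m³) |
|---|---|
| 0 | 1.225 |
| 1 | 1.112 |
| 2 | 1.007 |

L = 45300 N

At 1 km, from the table: ρ = 1.112 kg/m³.
Dynamic pressure q = ½ρv² = ½ × 1.112 × 65.7² = 2400 Pa.
L = q·S·CL = 2400 × 13.3 × 1.42 = 45300 N ≈ 45.3 kN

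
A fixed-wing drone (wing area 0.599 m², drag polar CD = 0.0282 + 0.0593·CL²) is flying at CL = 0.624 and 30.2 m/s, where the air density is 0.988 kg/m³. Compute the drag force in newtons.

D = 13.8 N

CD = 0.0282 + 0.0593 × 0.624² = 0.05129
D = ½ρv²S·CD = ½ × 0.988 × 30.2² × 0.599 × 0.05129 = 13.8 N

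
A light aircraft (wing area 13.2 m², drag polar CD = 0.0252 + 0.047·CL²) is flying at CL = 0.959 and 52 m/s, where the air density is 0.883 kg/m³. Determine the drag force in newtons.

D = 1080 N

CD = 0.0252 + 0.047 × 0.959² = 0.06843
D = ½ρv²S·CD = ½ × 0.883 × 52² × 13.2 × 0.06843 = 1080 N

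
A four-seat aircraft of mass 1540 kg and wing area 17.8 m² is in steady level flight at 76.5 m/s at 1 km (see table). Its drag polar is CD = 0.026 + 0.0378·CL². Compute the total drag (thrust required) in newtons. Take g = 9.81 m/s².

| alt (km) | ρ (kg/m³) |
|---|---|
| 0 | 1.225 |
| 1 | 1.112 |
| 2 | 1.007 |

D = 1650 N

At 1 km, from the table: ρ = 1.112 kg/m³.
In steady level flight, lift balances weight: W = mg = 1540 × 9.81 = 15107 N.
q = ½ρv² = ½ × 1.112 × 76.5² = 3254 Pa.
CL = W/(q·S) = 15107 / (3254 × 17.8) = 0.2608.
CD = 0.026 + 0.0378 × 0.2608² = 0.02857.
D = q·S·CD = 3254 × 17.8 × 0.02857 = 1655 N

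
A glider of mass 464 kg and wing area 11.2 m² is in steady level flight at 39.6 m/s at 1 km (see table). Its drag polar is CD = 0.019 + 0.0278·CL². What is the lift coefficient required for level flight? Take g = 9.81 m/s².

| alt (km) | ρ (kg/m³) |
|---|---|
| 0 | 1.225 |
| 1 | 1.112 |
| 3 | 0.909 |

CL = 0.466

At 1 km, from the table: ρ = 1.112 kg/m³.
In steady level flight, lift balances weight: W = mg = 464 × 9.81 = 4551.8 N.
Dynamic pressure q = 0.5 × 1.112 × 39.6² = 871.9 Pa.
CL = 2W/(ρv²S) = 2×4551.8/(1.112×39.6²×11.2) = 0.4661.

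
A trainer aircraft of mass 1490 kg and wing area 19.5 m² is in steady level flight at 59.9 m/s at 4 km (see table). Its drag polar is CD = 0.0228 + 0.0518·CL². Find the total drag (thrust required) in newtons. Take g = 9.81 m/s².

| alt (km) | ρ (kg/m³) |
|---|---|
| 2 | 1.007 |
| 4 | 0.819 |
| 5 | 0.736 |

D = 1040 N

At 4 km, from the table: ρ = 0.819 kg/m³.
In steady level flight, lift balances weight: W = mg = 1490 × 9.81 = 14617 N.
Dynamic pressure q = 0.5 × 0.819 × 59.9² = 1469 Pa.
CL = 2W/(ρv²S) = 2×14617/(0.819×59.9²×19.5) = 0.5102.
CD = 0.0228 + 0.0518 × 0.5102² = 0.03628.
D = q·S·CD = 1469 × 19.5 × 0.03628 = 1040 N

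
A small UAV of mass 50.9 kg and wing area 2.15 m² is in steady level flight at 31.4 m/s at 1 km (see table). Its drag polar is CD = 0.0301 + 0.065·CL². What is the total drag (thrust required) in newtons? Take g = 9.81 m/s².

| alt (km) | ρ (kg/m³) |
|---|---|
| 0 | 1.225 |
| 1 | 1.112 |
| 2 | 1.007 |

At 1 km, from the table: ρ = 1.112 kg/m³.
In steady level flight, lift balances weight: W = mg = 50.9 × 9.81 = 499.33 N.
Dynamic pressure q = 0.5 × 1.112 × 31.4² = 548.2 Pa.
CL = 2W/(ρv²S) = 2×499.33/(1.112×31.4²×2.15) = 0.4237.
CD = 0.0301 + 0.065 × 0.4237² = 0.04177.
D = q·S·CD = 548.2 × 2.15 × 0.04177 = 49.23 N

D = 49.2 N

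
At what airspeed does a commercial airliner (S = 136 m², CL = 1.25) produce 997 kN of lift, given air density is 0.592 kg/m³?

v = 141 m/s

L = ½ρv²S·CL ⇒ v = √(2L/(ρ·S·CL))
v = √(2 × 9.97×10^5 / (0.592 × 136 × 1.25)) = √19810 = 141 m/s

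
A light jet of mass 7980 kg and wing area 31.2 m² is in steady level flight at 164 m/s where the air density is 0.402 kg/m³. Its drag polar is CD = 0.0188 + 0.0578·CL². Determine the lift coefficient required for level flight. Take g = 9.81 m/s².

Level flight ⇒ L = W = m·g = 7980 × 9.81 = 78284 N.
q = ½ρv² = ½ × 0.402 × 164² = 5406 Pa.
Required CL = L/(qS) = 78284/(5406·31.2) = 0.4641.

CL = 0.464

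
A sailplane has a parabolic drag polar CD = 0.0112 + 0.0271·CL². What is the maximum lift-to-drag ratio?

(L/D)max = 28.7

For CD = CD0 + K·CL², (L/D)max occurs at CL* = √(CD0/K) and equals 1/(2√(K·CD0)).
(L/D)max = 1/(2√(0.0271 × 0.0112)) = 1/(2 × 0.01742) = 28.7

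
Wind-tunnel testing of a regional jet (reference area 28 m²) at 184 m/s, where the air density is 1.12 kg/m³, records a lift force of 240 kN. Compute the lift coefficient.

From L = ½ρv²S·CL, rearranging gives CL = 2L/(ρv²S).
CL = 2 × 2.4×10^5 / (1.12 × 184² × 28) = 0.452

CL = 0.452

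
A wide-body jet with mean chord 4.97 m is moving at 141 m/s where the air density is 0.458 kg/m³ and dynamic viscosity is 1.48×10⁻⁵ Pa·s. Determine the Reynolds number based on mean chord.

Re = ρ·v·c/μ = 0.458 × 141 × 4.97 / (1.48×10⁻⁵) = 2.17×10^7

Re = 2.17×10^7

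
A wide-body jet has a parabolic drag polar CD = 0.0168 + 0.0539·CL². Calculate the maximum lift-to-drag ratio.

(L/D)max = 16.6

For CD = CD0 + K·CL², (L/D)max occurs at CL* = √(CD0/K) and equals 1/(2√(K·CD0)).
(L/D)max = 1/(2√(0.0539 × 0.0168)) = 1/(2 × 0.03009) = 16.6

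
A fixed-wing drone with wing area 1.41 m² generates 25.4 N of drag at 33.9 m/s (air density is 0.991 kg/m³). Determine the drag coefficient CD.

From D = ½ρv²S·CD, rearranging gives CD = 2D/(ρv²S).
CD = 2 × 25.4 / (0.991 × 33.9² × 1.41) = 0.0316

CD = 0.0316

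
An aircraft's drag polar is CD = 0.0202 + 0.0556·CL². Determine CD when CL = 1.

CD = 0.0758

CD = 0.0202 + 0.0556 × 1² = 0.0202 + 0.0556 = 0.0758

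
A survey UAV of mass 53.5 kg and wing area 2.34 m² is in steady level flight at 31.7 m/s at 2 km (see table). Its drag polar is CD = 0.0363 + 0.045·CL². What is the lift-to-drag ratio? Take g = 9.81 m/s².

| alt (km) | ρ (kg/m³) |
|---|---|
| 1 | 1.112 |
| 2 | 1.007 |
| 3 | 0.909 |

At 2 km, from the table: ρ = 1.007 kg/m³.
In steady level flight, lift balances weight: W = mg = 53.5 × 9.81 = 524.84 N.
q = ½ρv² = ½ × 1.007 × 31.7² = 506 Pa.
Required CL = L/(qS) = 524.84/(506·2.34) = 0.4433.
CD = 0.0363 + 0.045 × 0.4433² = 0.04514.
L/D = CL/CD = 0.4433 / 0.04514 = 9.82

L/D = 9.82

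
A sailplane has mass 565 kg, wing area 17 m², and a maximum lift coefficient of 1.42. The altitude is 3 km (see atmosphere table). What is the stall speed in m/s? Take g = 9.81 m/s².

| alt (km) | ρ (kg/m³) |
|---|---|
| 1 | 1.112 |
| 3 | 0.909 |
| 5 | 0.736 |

V_stall = 22.5 m/s

At 3 km, from the table: ρ = 0.909 kg/m³.
At stall, lift equals weight: L = W = m·g = 565 × 9.81 = 5543 N.
From L = ½ρV²S·CL,max = W: V_stall = √(2W/(ρSCL,max)) = √(2·5543/(0.909·17·1.42))
V_stall = √505.2 = 22.5 m/s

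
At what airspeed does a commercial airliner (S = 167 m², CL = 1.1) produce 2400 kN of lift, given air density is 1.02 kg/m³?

v = 160 m/s

L = ½ρv²S·CL ⇒ v = √(2L/(ρ·S·CL))
v = √(2 × 2.4×10^6 / (1.02 × 167 × 1.1)) = √25620 = 160 m/s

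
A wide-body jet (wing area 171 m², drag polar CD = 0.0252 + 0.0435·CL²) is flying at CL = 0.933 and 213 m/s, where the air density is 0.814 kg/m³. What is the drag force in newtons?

D = 1.99×10^5 N

CD = 0.0252 + 0.0435 × 0.933² = 0.06307
D = ½ρv²S·CD = ½ × 0.814 × 213² × 171 × 0.06307 = 1.99×10^5 N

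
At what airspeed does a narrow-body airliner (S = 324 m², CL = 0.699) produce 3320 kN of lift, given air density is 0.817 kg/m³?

L = ½ρv²S·CL ⇒ v = √(2L/(ρ·S·CL))
v = √(2 × 3.32×10^6 / (0.817 × 324 × 0.699)) = √35890 = 189 m/s

v = 189 m/s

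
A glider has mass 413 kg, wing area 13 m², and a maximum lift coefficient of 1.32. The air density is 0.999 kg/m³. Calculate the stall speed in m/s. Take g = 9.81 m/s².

Weight W = mg = 413 × 9.81 = 4052 N.
From L = ½ρV²S·CL,max = W: V_stall = √(2W/(ρSCL,max)) = √(2·4052/(0.999·13·1.32))
V_stall = √472.7 = 21.7 m/s

V_stall = 21.7 m/s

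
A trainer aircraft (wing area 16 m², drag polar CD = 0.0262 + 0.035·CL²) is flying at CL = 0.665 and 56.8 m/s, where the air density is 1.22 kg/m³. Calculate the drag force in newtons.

CD = 0.0262 + 0.035 × 0.665² = 0.04168
D = ½ρv²S·CD = ½ × 1.22 × 56.8² × 16 × 0.04168 = 1310 N

D = 1310 N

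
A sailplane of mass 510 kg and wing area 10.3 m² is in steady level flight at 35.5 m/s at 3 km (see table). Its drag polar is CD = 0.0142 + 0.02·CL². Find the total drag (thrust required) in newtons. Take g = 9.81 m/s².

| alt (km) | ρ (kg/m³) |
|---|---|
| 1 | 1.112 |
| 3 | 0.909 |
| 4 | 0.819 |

D = 169 N

At 3 km, from the table: ρ = 0.909 kg/m³.
In steady level flight, lift balances weight: W = mg = 510 × 9.81 = 5003.1 N.
Dynamic pressure q = 0.5 × 0.909 × 35.5² = 572.8 Pa.
Required CL = L/(qS) = 5003.1/(572.8·10.3) = 0.848.
CD = 0.0142 + 0.02 × 0.848² = 0.02858.
D = q·S·CD = 572.8 × 10.3 × 0.02858 = 168.6 N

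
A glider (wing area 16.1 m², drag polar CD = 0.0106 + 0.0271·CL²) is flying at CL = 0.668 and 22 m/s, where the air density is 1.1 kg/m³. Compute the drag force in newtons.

D = 97.3 N

CD = 0.0106 + 0.0271 × 0.668² = 0.02269
D = ½ρv²S·CD = ½ × 1.1 × 22² × 16.1 × 0.02269 = 97.3 N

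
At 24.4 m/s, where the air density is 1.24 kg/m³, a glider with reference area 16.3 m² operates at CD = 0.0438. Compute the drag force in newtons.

D = 264 N

Dynamic pressure q = ½ρv² = ½ × 1.24 × 24.4² = 369.1 Pa.
D = q·S·CD = 369.1 × 16.3 × 0.0438 = 264 N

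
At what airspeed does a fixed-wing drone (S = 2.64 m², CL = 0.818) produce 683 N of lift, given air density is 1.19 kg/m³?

L = ½ρv²S·CL ⇒ v = √(2L/(ρ·S·CL))
v = √(2 × 683 / (1.19 × 2.64 × 0.818)) = √531.6 = 23.1 m/s

v = 23.1 m/s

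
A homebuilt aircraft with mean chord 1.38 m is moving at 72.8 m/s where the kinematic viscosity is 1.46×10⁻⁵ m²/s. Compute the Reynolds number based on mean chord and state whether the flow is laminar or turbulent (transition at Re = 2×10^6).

Re = v·c/ν = 72.8 × 1.38 / (1.46×10⁻⁵) = 6.88×10^6
Since 6.88×10^6 > 2×10^6, the flow is turbulent.

Re = 6.88×10^6 (turbulent)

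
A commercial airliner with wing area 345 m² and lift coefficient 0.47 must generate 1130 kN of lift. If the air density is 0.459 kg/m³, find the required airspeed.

L = ½ρv²S·CL ⇒ v = √(2L/(ρ·S·CL))
v = √(2 × 1.13×10^6 / (0.459 × 345 × 0.47)) = √30370 = 174 m/s

v = 174 m/s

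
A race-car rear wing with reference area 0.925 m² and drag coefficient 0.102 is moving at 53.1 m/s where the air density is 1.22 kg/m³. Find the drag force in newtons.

D = 162 N

D = ½ρv²S·CD = ½ × 1.22 × 53.1² × 0.925 × 0.102 = 162 N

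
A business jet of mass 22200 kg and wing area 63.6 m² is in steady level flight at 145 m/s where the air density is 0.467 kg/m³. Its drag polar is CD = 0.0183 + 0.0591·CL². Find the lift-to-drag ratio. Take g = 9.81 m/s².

Level flight ⇒ L = W = m·g = 22200 × 9.81 = 2.1778×10^5 N.
q = ½ρv² = ½ × 0.467 × 145² = 4909 Pa.
CL = W/(q·S) = 2.1778×10^5 / (4909 × 63.6) = 0.6975.
CD = 0.0183 + 0.0591 × 0.6975² = 0.04705.
L/D = CL/CD = 0.6975 / 0.04705 = 14.8

L/D = 14.8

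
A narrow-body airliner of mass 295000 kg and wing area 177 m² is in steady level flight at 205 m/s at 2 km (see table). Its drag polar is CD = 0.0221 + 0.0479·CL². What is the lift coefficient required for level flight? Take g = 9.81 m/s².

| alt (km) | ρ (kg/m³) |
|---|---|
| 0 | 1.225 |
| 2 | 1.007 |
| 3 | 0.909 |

CL = 0.773

At 2 km, from the table: ρ = 1.007 kg/m³.
In steady level flight, lift balances weight: W = mg = 295000 × 9.81 = 2.894×10^6 N.
q = ½ρv² = ½ × 1.007 × 205² = 21160 Pa.
CL = W/(q·S) = 2.894×10^6 / (21160 × 177) = 0.7727.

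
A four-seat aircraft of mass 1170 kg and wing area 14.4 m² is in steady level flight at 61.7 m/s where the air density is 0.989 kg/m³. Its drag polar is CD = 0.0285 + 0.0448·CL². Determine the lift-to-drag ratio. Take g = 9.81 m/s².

L/D = 11.6

Level flight ⇒ L = W = m·g = 1170 × 9.81 = 11478 N.
Dynamic pressure q = 0.5 × 0.989 × 61.7² = 1883 Pa.
Required CL = L/(qS) = 11478/(1883·14.4) = 0.4234.
CD = 0.0285 + 0.0448 × 0.4234² = 0.03653.
L/D = CL/CD = 0.4234 / 0.03653 = 11.6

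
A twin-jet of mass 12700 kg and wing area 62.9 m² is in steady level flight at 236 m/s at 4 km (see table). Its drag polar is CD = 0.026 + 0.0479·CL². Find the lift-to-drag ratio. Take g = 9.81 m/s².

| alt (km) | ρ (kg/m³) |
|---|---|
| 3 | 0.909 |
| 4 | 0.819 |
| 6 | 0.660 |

L/D = 3.29

At 4 km, from the table: ρ = 0.819 kg/m³.
In steady level flight, lift balances weight: W = mg = 12700 × 9.81 = 1.2459×10^5 N.
q = ½ρv² = ½ × 0.819 × 236² = 22810 Pa.
Required CL = L/(qS) = 1.2459×10^5/(22810·62.9) = 0.08684.
CD = 0.026 + 0.0479 × 0.08684² = 0.02636.
L/D = CL/CD = 0.08684 / 0.02636 = 3.29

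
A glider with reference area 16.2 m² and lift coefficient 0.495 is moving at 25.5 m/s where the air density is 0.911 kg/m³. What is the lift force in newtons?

L = 2380 N

Dynamic pressure q = ½ρv² = ½ × 0.911 × 25.5² = 296.2 Pa.
L = q·S·CL = 296.2 × 16.2 × 0.495 = 2380 N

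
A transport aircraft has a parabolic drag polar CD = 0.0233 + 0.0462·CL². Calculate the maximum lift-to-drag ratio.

(L/D)max = 15.2

For CD = CD0 + K·CL², (L/D)max occurs at CL* = √(CD0/K) and equals 1/(2√(K·CD0)).
(L/D)max = 1/(2√(0.0462 × 0.0233)) = 1/(2 × 0.03281) = 15.2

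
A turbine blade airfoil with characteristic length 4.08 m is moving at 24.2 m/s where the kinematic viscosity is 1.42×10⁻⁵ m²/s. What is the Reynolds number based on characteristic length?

Re = v·c/ν = 24.2 × 4.08 / (1.42×10⁻⁵) = 6.95×10^6

Re = 6.95×10^6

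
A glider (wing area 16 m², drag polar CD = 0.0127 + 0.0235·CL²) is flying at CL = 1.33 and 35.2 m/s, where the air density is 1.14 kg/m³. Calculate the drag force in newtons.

CD = 0.0127 + 0.0235 × 1.33² = 0.05427
D = ½ρv²S·CD = ½ × 1.14 × 35.2² × 16 × 0.05427 = 613 N

D = 613 N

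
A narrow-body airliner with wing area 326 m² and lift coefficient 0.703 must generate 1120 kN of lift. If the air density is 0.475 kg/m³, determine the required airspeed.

v = 143 m/s

L = ½ρv²S·CL ⇒ v = √(2L/(ρ·S·CL))
v = √(2 × 1.12×10^6 / (0.475 × 326 × 0.703)) = √20580 = 143 m/s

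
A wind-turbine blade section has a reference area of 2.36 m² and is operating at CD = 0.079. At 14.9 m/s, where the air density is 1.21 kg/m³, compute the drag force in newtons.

D = 25 N

D = ½ρv²S·CD = ½ × 1.21 × 14.9² × 2.36 × 0.079 = 25 N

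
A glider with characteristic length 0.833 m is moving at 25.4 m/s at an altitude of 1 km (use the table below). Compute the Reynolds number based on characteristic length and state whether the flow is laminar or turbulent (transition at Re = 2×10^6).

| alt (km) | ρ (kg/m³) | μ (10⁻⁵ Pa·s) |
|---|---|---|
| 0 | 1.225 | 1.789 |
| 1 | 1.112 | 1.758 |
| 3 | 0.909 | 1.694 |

Re = 1.34×10^6 (laminar)

At 1 km, from the table: ρ = 1.112 kg/m³, μ = 1.758×10⁻⁵ Pa·s.
Re = ρ·v·c/μ = 1.112 × 25.4 × 0.833 / (1.758×10⁻⁵) = 1.34×10^6
Since 1.34×10^6 < 2×10^6, the flow is laminar.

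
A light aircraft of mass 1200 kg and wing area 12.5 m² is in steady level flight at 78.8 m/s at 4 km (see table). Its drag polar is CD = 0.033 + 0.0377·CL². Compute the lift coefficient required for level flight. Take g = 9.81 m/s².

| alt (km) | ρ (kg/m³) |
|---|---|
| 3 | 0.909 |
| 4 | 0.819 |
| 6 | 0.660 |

At 4 km, from the table: ρ = 0.819 kg/m³.
Weight W = mg = 1200 × 9.81 = 11772 N; in level flight L = W.
q = ½ρv² = ½ × 0.819 × 78.8² = 2543 Pa.
Required CL = L/(qS) = 11772/(2543·12.5) = 0.3704.

CL = 0.37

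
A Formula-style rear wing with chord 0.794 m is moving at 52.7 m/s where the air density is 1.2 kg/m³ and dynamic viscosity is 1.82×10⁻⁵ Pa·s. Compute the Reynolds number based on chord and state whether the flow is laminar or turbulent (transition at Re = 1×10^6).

Re = 2.76×10^6 (turbulent)

Re = ρ·v·c/μ = 1.2 × 52.7 × 0.794 / (1.82×10⁻⁵) = 2.76×10^6
Since 2.76×10^6 > 1×10^6, the flow is turbulent.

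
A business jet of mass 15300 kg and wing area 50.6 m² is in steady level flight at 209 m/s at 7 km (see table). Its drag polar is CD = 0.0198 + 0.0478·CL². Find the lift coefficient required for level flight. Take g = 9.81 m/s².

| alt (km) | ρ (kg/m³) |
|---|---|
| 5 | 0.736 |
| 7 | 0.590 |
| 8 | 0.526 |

CL = 0.23

At 7 km, from the table: ρ = 0.590 kg/m³.
Level flight ⇒ L = W = m·g = 15300 × 9.81 = 1.5009×10^5 N.
Dynamic pressure q = 0.5 × 0.59 × 209² = 12890 Pa.
Required CL = L/(qS) = 1.5009×10^5/(12890·50.6) = 0.2302.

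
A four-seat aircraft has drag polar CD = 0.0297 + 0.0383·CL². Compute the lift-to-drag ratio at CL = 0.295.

CD = 0.0297 + 0.0383 × 0.295² = 0.03303
L/D = CL/CD = 0.295 / 0.03303 = 8.93

L/D = 8.93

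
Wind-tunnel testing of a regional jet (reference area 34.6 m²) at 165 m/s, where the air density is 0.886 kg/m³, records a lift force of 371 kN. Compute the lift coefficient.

CL = 0.889

From L = ½ρv²S·CL, rearranging gives CL = 2L/(ρv²S).
CL = 2 × 3.71×10^5 / (0.886 × 165² × 34.6) = 0.889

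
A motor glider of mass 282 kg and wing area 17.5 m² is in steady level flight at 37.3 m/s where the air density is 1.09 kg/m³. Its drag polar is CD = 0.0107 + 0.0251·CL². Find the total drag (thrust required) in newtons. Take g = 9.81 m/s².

D = 156 N

Level flight ⇒ L = W = m·g = 282 × 9.81 = 2766.4 N.
Dynamic pressure q = 0.5 × 1.09 × 37.3² = 758.3 Pa.
CL = 2W/(ρv²S) = 2×2766.4/(1.09×37.3²×17.5) = 0.2085.
CD = 0.0107 + 0.0251 × 0.2085² = 0.01179.
D = q·S·CD = 758.3 × 17.5 × 0.01179 = 156.5 N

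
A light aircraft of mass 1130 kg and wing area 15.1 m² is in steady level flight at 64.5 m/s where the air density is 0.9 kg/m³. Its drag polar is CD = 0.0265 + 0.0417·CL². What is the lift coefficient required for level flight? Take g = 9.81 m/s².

In steady level flight, lift balances weight: W = mg = 1130 × 9.81 = 11085 N.
Dynamic pressure q = 0.5 × 0.9 × 64.5² = 1872 Pa.
CL = 2W/(ρv²S) = 2×11085/(0.9×64.5²×15.1) = 0.3921.

CL = 0.392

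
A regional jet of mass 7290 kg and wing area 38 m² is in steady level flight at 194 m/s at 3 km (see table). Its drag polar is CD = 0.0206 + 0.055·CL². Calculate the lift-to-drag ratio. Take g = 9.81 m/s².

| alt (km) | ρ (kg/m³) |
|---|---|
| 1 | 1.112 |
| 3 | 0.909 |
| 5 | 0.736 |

At 3 km, from the table: ρ = 0.909 kg/m³.
In steady level flight, lift balances weight: W = mg = 7290 × 9.81 = 71515 N.
q = ½ρv² = ½ × 0.909 × 194² = 17110 Pa.
CL = W/(q·S) = 71515 / (17110 × 38) = 0.11.
CD = 0.0206 + 0.055 × 0.11² = 0.02127.
L/D = CL/CD = 0.11 / 0.02127 = 5.17

L/D = 5.17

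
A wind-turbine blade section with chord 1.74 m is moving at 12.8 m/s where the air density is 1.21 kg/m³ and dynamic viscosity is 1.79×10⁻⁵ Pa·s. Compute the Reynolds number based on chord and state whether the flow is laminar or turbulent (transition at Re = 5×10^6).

Re = 1.51×10^6 (laminar)

Re = ρ·v·c/μ = 1.21 × 12.8 × 1.74 / (1.79×10⁻⁵) = 1.51×10^6
Since 1.51×10^6 < 5×10^6, the flow is laminar.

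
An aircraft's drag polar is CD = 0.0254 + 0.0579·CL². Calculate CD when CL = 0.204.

CD = 0.0278

CD = 0.0254 + 0.0579 × 0.204² = 0.0254 + 0.00241 = 0.0278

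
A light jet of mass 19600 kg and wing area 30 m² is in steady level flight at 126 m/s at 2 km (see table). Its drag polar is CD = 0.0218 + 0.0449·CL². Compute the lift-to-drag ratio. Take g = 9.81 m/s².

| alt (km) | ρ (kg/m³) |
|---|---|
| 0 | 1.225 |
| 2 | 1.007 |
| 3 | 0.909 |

L/D = 15.8

At 2 km, from the table: ρ = 1.007 kg/m³.
In steady level flight, lift balances weight: W = mg = 19600 × 9.81 = 1.9228×10^5 N.
Dynamic pressure q = 0.5 × 1.007 × 126² = 7994 Pa.
Required CL = L/(qS) = 1.9228×10^5/(7994·30) = 0.8018.
CD = 0.0218 + 0.0449 × 0.8018² = 0.05067.
L/D = CL/CD = 0.8018 / 0.05067 = 15.8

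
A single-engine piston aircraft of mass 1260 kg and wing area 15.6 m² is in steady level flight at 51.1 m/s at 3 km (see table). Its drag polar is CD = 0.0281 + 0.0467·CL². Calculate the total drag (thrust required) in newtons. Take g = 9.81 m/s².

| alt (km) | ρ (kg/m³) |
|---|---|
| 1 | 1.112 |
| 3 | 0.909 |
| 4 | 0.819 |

D = 906 N

At 3 km, from the table: ρ = 0.909 kg/m³.
Weight W = mg = 1260 × 9.81 = 12361 N; in level flight L = W.
Dynamic pressure q = 0.5 × 0.909 × 51.1² = 1187 Pa.
CL = W/(q·S) = 12361 / (1187 × 15.6) = 0.6676.
CD = 0.0281 + 0.0467 × 0.6676² = 0.04892.
D = q·S·CD = 1187 × 15.6 × 0.04892 = 905.6 N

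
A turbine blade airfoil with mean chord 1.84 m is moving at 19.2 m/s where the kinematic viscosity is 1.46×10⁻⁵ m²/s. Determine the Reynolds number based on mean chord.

Re = 2.42×10^6

Re = v·c/ν = 19.2 × 1.84 / (1.46×10⁻⁵) = 2.42×10^6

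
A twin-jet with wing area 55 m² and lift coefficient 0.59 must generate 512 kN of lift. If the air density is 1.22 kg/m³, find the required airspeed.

v = 161 m/s

L = ½ρv²S·CL ⇒ v = √(2L/(ρ·S·CL))
v = √(2 × 5.12×10^5 / (1.22 × 55 × 0.59)) = √25870 = 161 m/s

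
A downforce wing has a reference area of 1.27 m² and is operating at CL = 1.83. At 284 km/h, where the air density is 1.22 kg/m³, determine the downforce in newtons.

L = 8820 N

Convert speed: v = 284 km/h ÷ 3.6 = 78.89 m/s.
L = ½ρv²S·CL = ½ × 1.22 × 78.89² × 1.27 × 1.83 = 8820 N ≈ 8.82 kN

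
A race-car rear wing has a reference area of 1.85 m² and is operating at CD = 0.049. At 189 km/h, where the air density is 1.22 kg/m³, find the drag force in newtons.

D = 152 N

Convert speed: v = 189 km/h ÷ 3.6 = 52.5 m/s.
Dynamic pressure q = ½ρv² = ½ × 1.22 × 52.5² = 1681 Pa.
D = q·S·CD = 1681 × 1.85 × 0.049 = 152 N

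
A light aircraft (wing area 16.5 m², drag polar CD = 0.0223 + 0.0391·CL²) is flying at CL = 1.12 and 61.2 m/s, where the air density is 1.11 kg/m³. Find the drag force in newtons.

CD = 0.0223 + 0.0391 × 1.12² = 0.07135
D = ½ρv²S·CD = ½ × 1.11 × 61.2² × 16.5 × 0.07135 = 2450 N

D = 2450 N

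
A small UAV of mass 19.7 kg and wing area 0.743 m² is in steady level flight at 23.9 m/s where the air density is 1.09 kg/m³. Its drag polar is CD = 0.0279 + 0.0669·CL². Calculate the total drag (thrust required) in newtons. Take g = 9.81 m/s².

Level flight ⇒ L = W = m·g = 19.7 × 9.81 = 193.26 N.
Dynamic pressure q = 0.5 × 1.09 × 23.9² = 311.3 Pa.
CL = 2W/(ρv²S) = 2×193.26/(1.09×23.9²×0.743) = 0.8355.
CD = 0.0279 + 0.0669 × 0.8355² = 0.0746.
D = q·S·CD = 311.3 × 0.743 × 0.0746 = 17.26 N

D = 17.3 N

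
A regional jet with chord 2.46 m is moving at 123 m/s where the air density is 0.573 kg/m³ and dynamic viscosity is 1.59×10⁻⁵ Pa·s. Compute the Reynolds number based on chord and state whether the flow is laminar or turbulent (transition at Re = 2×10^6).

Re = ρ·v·c/μ = 0.573 × 123 × 2.46 / (1.59×10⁻⁵) = 1.09×10^7
Since 1.09×10^7 > 2×10^6, the flow is turbulent.

Re = 1.09×10^7 (turbulent)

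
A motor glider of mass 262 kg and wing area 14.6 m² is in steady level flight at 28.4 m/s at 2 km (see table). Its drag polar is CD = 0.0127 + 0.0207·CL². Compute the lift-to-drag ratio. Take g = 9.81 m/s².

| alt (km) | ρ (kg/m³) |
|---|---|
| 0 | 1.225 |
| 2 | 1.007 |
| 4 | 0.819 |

L/D = 26.1

At 2 km, from the table: ρ = 1.007 kg/m³.
Weight W = mg = 262 × 9.81 = 2570.2 N; in level flight L = W.
q = ½ρv² = ½ × 1.007 × 28.4² = 406.1 Pa.
CL = W/(q·S) = 2570.2 / (406.1 × 14.6) = 0.4335.
CD = 0.0127 + 0.0207 × 0.4335² = 0.01659.
L/D = CL/CD = 0.4335 / 0.01659 = 26.1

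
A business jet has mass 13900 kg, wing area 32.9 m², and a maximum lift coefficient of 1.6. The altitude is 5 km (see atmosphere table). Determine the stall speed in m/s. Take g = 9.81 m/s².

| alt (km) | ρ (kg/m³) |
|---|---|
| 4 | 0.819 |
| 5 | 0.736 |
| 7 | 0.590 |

At 5 km, from the table: ρ = 0.736 kg/m³.
Stall occurs when L = W at CL,max. W = mg = 13900 × 9.81 = 1.364×10^5 N.
From L = ½ρV²S·CL,max = W: V_stall = √(2W/(ρSCL,max)) = √(2·1.364×10^5/(0.736·32.9·1.6))
V_stall = √7039 = 83.9 m/s

V_stall = 83.9 m/s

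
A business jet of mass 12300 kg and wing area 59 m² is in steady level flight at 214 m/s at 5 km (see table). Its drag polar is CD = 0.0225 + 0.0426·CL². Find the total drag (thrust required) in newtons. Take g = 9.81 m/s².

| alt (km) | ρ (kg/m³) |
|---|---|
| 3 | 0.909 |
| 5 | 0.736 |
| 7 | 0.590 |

At 5 km, from the table: ρ = 0.736 kg/m³.
In steady level flight, lift balances weight: W = mg = 12300 × 9.81 = 1.2066×10^5 N.
q = ½ρv² = ½ × 0.736 × 214² = 16850 Pa.
CL = 2W/(ρv²S) = 2×1.2066×10^5/(0.736×214²×59) = 0.1214.
CD = 0.0225 + 0.0426 × 0.1214² = 0.02313.
D = q·S·CD = 16850 × 59 × 0.02313 = 23000 N

D = 23000 N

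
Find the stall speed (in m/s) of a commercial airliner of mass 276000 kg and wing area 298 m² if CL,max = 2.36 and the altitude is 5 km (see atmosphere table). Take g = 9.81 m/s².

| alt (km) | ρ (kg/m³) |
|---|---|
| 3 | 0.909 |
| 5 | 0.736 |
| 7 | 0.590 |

At 5 km, from the table: ρ = 0.736 kg/m³.
Stall occurs when L = W at CL,max. W = mg = 276000 × 9.81 = 2.708×10^6 N.
From L = ½ρV²S·CL,max = W: V_stall = √(2W/(ρSCL,max)) = √(2·2.708×10^6/(0.736·298·2.36))
V_stall = √10460 = 102 m/s

V_stall = 102 m/s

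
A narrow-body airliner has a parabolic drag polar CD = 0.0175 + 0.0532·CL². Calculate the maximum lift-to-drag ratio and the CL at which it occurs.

(L/D)max = 16.4, at CL = 0.574

For CD = CD0 + K·CL², (L/D)max occurs at CL* = √(CD0/K) and equals 1/(2√(K·CD0)).
(L/D)max = 1/(2√(0.0532 × 0.0175)) = 1/(2 × 0.03051) = 16.4
CL* = √(0.0175/0.0532) = 0.574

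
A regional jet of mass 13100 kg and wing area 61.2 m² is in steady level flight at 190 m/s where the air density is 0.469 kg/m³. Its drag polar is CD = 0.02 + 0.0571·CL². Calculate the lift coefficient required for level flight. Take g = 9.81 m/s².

CL = 0.248

In steady level flight, lift balances weight: W = mg = 13100 × 9.81 = 1.2851×10^5 N.
Dynamic pressure q = 0.5 × 0.469 × 190² = 8465 Pa.
CL = 2W/(ρv²S) = 2×1.2851×10^5/(0.469×190²×61.2) = 0.248.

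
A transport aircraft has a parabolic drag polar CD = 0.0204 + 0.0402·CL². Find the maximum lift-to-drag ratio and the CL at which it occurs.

(L/D)max = 17.5, at CL = 0.712

For CD = CD0 + K·CL², (L/D)max occurs at CL* = √(CD0/K) and equals 1/(2√(K·CD0)).
(L/D)max = 1/(2√(0.0402 × 0.0204)) = 1/(2 × 0.02864) = 17.5
CL* = √(0.0204/0.0402) = 0.712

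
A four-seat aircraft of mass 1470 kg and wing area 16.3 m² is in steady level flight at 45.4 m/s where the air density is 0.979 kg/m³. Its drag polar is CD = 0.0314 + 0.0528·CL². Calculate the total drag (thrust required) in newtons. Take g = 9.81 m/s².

In steady level flight, lift balances weight: W = mg = 1470 × 9.81 = 14421 N.
q = ½ρv² = ½ × 0.979 × 45.4² = 1009 Pa.
CL = W/(q·S) = 14421 / (1009 × 16.3) = 0.8769.
CD = 0.0314 + 0.0528 × 0.8769² = 0.072.
D = q·S·CD = 1009 × 16.3 × 0.072 = 1184 N

D = 1180 N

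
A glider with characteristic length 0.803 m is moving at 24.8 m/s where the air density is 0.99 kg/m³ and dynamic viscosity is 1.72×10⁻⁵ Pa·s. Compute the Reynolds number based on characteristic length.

Re = ρ·v·c/μ = 0.99 × 24.8 × 0.803 / (1.72×10⁻⁵) = 1.15×10^6

Re = 1.15×10^6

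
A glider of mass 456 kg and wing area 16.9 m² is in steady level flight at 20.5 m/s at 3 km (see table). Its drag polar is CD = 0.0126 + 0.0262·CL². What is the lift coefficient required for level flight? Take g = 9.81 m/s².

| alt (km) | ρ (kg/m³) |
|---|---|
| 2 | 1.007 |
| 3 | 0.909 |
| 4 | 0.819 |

At 3 km, from the table: ρ = 0.909 kg/m³.
In steady level flight, lift balances weight: W = mg = 456 × 9.81 = 4473.4 N.
q = ½ρv² = ½ × 0.909 × 20.5² = 191 Pa.
Required CL = L/(qS) = 4473.4/(191·16.9) = 1.386.

CL = 1.39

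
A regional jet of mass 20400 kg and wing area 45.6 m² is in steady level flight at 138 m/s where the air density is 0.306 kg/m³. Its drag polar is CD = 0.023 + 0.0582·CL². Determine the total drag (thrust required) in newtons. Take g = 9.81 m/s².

D = 20600 N

Weight W = mg = 20400 × 9.81 = 2.0012×10^5 N; in level flight L = W.
q = ½ρv² = ½ × 0.306 × 138² = 2914 Pa.
Required CL = L/(qS) = 2.0012×10^5/(2914·45.6) = 1.506.
CD = 0.023 + 0.0582 × 1.506² = 0.155.
D = q·S·CD = 2914 × 45.6 × 0.155 = 20600 N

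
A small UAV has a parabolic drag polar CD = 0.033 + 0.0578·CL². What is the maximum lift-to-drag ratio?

(L/D)max = 11.4

For CD = CD0 + K·CL², (L/D)max occurs at CL* = √(CD0/K) and equals 1/(2√(K·CD0)).
(L/D)max = 1/(2√(0.0578 × 0.033)) = 1/(2 × 0.04367) = 11.4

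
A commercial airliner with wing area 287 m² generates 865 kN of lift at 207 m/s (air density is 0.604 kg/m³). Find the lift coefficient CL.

CL = 0.233

From L = ½ρv²S·CL, rearranging gives CL = 2L/(ρv²S).
CL = 2 × 8.65×10^5 / (0.604 × 207² × 287) = 0.233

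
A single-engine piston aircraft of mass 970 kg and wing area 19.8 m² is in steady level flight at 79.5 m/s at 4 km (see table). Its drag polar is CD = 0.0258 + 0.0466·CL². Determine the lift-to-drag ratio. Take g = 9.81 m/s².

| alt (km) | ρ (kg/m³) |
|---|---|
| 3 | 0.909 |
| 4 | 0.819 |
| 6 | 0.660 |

At 4 km, from the table: ρ = 0.819 kg/m³.
In steady level flight, lift balances weight: W = mg = 970 × 9.81 = 9515.7 N.
q = ½ρv² = ½ × 0.819 × 79.5² = 2588 Pa.
CL = W/(q·S) = 9515.7 / (2588 × 19.8) = 0.1857.
CD = 0.0258 + 0.0466 × 0.1857² = 0.02741.
L/D = CL/CD = 0.1857 / 0.02741 = 6.78

L/D = 6.78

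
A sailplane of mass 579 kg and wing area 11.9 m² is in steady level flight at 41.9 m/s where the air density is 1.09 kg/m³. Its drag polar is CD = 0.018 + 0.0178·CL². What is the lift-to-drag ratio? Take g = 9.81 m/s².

Level flight ⇒ L = W = m·g = 579 × 9.81 = 5680 N.
q = ½ρv² = ½ × 1.09 × 41.9² = 956.8 Pa.
Required CL = L/(qS) = 5680/(956.8·11.9) = 0.4989.
CD = 0.018 + 0.0178 × 0.4989² = 0.02243.
L/D = CL/CD = 0.4989 / 0.02243 = 22.2

L/D = 22.2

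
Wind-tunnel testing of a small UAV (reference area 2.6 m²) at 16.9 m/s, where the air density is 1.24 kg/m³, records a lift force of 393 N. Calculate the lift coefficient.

CL = 0.854

From L = ½ρv²S·CL, rearranging gives CL = 2L/(ρv²S).
CL = 2 × 393 / (1.24 × 16.9² × 2.6) = 0.854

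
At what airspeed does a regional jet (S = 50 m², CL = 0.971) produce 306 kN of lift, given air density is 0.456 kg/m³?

L = ½ρv²S·CL ⇒ v = √(2L/(ρ·S·CL))
v = √(2 × 3.06×10^5 / (0.456 × 50 × 0.971)) = √27640 = 166 m/s

v = 166 m/s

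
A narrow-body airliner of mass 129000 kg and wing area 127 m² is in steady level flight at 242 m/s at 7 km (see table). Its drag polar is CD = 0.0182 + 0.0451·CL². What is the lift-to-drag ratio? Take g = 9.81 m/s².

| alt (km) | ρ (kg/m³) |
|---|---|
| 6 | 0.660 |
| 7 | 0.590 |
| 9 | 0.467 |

At 7 km, from the table: ρ = 0.590 kg/m³.
In steady level flight, lift balances weight: W = mg = 129000 × 9.81 = 1.2655×10^6 N.
q = ½ρv² = ½ × 0.59 × 242² = 17280 Pa.
CL = 2W/(ρv²S) = 2×1.2655×10^6/(0.59×242²×127) = 0.5768.
CD = 0.0182 + 0.0451 × 0.5768² = 0.0332.
L/D = CL/CD = 0.5768 / 0.0332 = 17.4

L/D = 17.4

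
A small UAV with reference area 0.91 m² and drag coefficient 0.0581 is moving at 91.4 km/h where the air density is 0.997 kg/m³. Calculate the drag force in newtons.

D = 17 N

Convert speed: v = 91.4 km/h ÷ 3.6 = 25.39 m/s.
Dynamic pressure q = ½ρv² = ½ × 0.997 × 25.39² = 321.3 Pa.
D = q·S·CD = 321.3 × 0.91 × 0.0581 = 17 N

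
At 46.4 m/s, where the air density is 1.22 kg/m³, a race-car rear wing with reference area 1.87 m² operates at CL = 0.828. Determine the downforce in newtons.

L = 2030 N

L = ½ρv²S·CL = ½ × 1.22 × 46.4² × 1.87 × 0.828 = 2030 N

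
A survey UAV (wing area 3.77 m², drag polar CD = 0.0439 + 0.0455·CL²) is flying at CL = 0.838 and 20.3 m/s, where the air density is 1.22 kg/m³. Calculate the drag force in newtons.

D = 71.9 N

CD = 0.0439 + 0.0455 × 0.838² = 0.07585
D = ½ρv²S·CD = ½ × 1.22 × 20.3² × 3.77 × 0.07585 = 71.9 N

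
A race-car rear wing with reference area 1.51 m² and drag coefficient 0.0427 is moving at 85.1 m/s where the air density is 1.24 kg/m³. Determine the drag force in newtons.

D = ½ρv²S·CD = ½ × 1.24 × 85.1² × 1.51 × 0.0427 = 290 N

D = 290 N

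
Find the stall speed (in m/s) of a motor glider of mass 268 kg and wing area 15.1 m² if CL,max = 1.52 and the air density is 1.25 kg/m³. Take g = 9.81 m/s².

At stall, lift equals weight: L = W = m·g = 268 × 9.81 = 2629 N.
V_stall = √(2W/(ρ·S·CL,max)) = √(2 × 2629 / (1.25 × 15.1 × 1.52))
V_stall = √183.3 = 13.5 m/s

V_stall = 13.5 m/s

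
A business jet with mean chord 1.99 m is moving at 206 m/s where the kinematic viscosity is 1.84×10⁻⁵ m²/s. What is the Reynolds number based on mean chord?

Re = 2.23×10^7

Re = v·c/ν = 206 × 1.99 / (1.84×10⁻⁵) = 2.23×10^7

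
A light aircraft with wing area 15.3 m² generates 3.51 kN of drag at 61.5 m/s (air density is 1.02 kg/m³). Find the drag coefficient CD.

From D = ½ρv²S·CD, rearranging gives CD = 2D/(ρv²S).
CD = 2 × 3510 / (1.02 × 61.5² × 15.3) = 0.119

CD = 0.119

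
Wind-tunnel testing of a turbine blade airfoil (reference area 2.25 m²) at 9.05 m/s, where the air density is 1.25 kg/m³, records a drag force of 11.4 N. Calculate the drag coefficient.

CD = 0.099

From D = ½ρv²S·CD, rearranging gives CD = 2D/(ρv²S).
CD = 2 × 11.4 / (1.25 × 9.05² × 2.25) = 0.099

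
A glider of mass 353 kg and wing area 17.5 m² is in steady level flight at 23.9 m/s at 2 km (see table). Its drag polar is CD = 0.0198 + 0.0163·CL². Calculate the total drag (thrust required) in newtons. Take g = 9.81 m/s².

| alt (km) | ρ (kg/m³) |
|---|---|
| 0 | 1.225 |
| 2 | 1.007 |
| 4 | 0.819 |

D = 138 N

At 2 km, from the table: ρ = 1.007 kg/m³.
Weight W = mg = 353 × 9.81 = 3462.9 N; in level flight L = W.
Dynamic pressure q = 0.5 × 1.007 × 23.9² = 287.6 Pa.
Required CL = L/(qS) = 3462.9/(287.6·17.5) = 0.688.
CD = 0.0198 + 0.0163 × 0.688² = 0.02752.
D = q·S·CD = 287.6 × 17.5 × 0.02752 = 138.5 N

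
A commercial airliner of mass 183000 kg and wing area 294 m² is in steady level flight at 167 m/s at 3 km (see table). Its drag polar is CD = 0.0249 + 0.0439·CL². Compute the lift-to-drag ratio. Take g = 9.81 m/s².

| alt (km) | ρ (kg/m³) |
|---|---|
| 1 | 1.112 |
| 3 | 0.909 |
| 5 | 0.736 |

L/D = 13.7

At 3 km, from the table: ρ = 0.909 kg/m³.
Level flight ⇒ L = W = m·g = 183000 × 9.81 = 1.7952×10^6 N.
q = ½ρv² = ½ × 0.909 × 167² = 12680 Pa.
CL = 2W/(ρv²S) = 2×1.7952×10^6/(0.909×167²×294) = 0.4817.
CD = 0.0249 + 0.0439 × 0.4817² = 0.03509.
L/D = CL/CD = 0.4817 / 0.03509 = 13.7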